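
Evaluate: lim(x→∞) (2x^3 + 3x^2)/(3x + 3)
This is an ∞/∞ indeterminate form.

Apply L'Hôpital's rule: differentiate numerator and denominator separately.
  f(x) = 2·x^3 + 3·x^2   ⇒   f'(x) = 6·x^2 + 6·x
  g(x) = 3·x + 3   ⇒   g'(x) = 3
  lim(x→∞) f'(x)/g'(x) = lim(x→∞) (6·x^2 + 6·x)/(3)
  = ∞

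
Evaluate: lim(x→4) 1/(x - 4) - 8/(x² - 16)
This is an ∞-∞ indeterminate form.

Combine fractions or rationalize to convert ∞-∞ to 0/0 form:
  lim(x→4) 1/(x - 4) - 8/(x² - 16) = 1/8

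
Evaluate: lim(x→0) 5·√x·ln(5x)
This is a 0·∞ indeterminate form.

Rewrite 0·∞ as a quotient (0/0 or ∞/∞ form), then apply L'Hôpital's rule:
  lim(x→0) 5·√x·ln(5x) = 0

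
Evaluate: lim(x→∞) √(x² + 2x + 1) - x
This is an ∞-∞ indeterminate form.

Combine fractions or rationalize to convert ∞-∞ to 0/0 form:
  lim(x→∞) √(x² + 2x + 1) - x = 1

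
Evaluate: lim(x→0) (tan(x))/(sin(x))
This is a 0/0 indeterminate form.

Apply L'Hôpital's rule: differentiate numerator and denominator separately.
  f(x) = tan(x)   ⇒   f'(x) = tan(x)^2 + 1
  g(x) = sin(x)   ⇒   g'(x) = cos(x)
  lim(x→0) f'(x)/g'(x) = lim(x→0) (tan(x)^2 + 1)/(cos(x))
  = 1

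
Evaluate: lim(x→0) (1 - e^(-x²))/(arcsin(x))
This is a 0/0 indeterminate form.

Apply L'Hôpital's rule: differentiate numerator and denominator separately.
  f(x) = 1 - e^(-x^2)   ⇒   f'(x) = 2·x·e^(-x^2)
  g(x) = asin(x)   ⇒   g'(x) = 1/sqrt(1 - x^2)
  lim(x→0) f'(x)/g'(x) = lim(x→0) (2·x·e^(-x^2))/(1/sqrt(1 - x^2))
  = 0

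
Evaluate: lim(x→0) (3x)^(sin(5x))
This is an exponential indeterminate form.

For exponential indeterminate forms, take the natural log:
  Let L = lim(x→0) (3x)^(sin(5x))
  Then ln(L) = lim(x→0) [exponent × ln(base)]
  Evaluate using L'Hôpital or standard limits, then exponentiate.
  L = 1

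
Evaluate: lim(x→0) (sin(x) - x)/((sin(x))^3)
This is a 0/0 indeterminate form.

Apply L'Hôpital's rule: differentiate numerator and denominator separately.
  f(x) = -x + sin(x)   ⇒   f'(x) = cos(x) - 1
  g(x) = sin(x)^3   ⇒   g'(x) = 3·sin(x)^2·cos(x)
  lim(x→0) f'(x)/g'(x) = lim(x→0) (cos(x) - 1)/(3·sin(x)^2·cos(x))
  = -1/6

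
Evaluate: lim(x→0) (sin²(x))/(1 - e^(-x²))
This is a 0/0 indeterminate form.

Apply L'Hôpital's rule: differentiate numerator and denominator separately.
  f(x) = sin(x)^2   ⇒   f'(x) = 2·sin(x)·cos(x)
  g(x) = 1 - e^(-x^2)   ⇒   g'(x) = 2·x·e^(-x^2)
  lim(x→0) f'(x)/g'(x) = lim(x→0) (2·sin(x)·cos(x))/(2·x·e^(-x^2))
  = 1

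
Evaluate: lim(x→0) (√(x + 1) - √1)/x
This is a standard limit.

Factor or rationalize the expression:
  lim(x→0) (√(x + 1) - √1)/x = 1/2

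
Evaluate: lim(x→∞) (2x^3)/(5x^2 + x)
This is an ∞/∞ indeterminate form.

Apply L'Hôpital's rule: differentiate numerator and denominator separately.
  f(x) = 2·x^3   ⇒   f'(x) = 6·x^2
  g(x) = 5·x^2 + x   ⇒   g'(x) = 10·x + 1
  lim(x→∞) f'(x)/g'(x) = lim(x→∞) (6·x^2)/(10·x + 1)
  = ∞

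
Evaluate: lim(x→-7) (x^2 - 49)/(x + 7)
This is a standard limit.

Factor or rationalize the expression:
  lim(x→-7) (x^2 - 49)/(x + 7) = -14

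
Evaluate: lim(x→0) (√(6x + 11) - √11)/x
This is a standard limit.

Factor or rationalize the expression:
  lim(x→0) (√(6x + 11) - √11)/x = 3·sqrt(11)/11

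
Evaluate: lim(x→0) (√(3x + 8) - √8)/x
This is a standard limit.

Factor or rationalize the expression:
  lim(x→0) (√(3x + 8) - √8)/x = 3·sqrt(2)/8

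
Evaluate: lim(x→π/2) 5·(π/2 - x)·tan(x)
This is a 0·∞ indeterminate form.

Rewrite 0·∞ as a quotient (0/0 or ∞/∞ form), then apply L'Hôpital's rule:
  lim(x→π/2) 5·(π/2 - x)·tan(x) = 5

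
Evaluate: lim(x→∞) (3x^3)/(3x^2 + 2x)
This is an ∞/∞ indeterminate form.

Apply L'Hôpital's rule: differentiate numerator and denominator separately.
  f(x) = 3·x^3   ⇒   f'(x) = 9·x^2
  g(x) = 3·x^2 + 2·x   ⇒   g'(x) = 6·x + 2
  lim(x→∞) f'(x)/g'(x) = lim(x→∞) (9·x^2)/(6·x + 2)
  = ∞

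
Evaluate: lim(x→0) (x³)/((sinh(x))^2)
This is a 0/0 indeterminate form.

Apply L'Hôpital's rule: differentiate numerator and denominator separately.
  f(x) = x^3   ⇒   f'(x) = 3·x^2
  g(x) = sinh(x)^2   ⇒   g'(x) = 2·sinh(x)·cosh(x)
  lim(x→0) f'(x)/g'(x) = lim(x→0) (3·x^2)/(2·sinh(x)·cosh(x))
  = 0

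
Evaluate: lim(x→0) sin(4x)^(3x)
This is an exponential indeterminate form.

For exponential indeterminate forms, take the natural log:
  Let L = lim(x→0) sin(4x)^(3x)
  Then ln(L) = lim(x→0) [exponent × ln(base)]
  Evaluate using L'Hôpital or standard limits, then exponentiate.
  L = 1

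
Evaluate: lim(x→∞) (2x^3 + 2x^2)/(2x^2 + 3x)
This is an ∞/∞ indeterminate form.

Apply L'Hôpital's rule: differentiate numerator and denominator separately.
  f(x) = 2·x^3 + 2·x^2   ⇒   f'(x) = 6·x^2 + 4·x
  g(x) = 2·x^2 + 3·x   ⇒   g'(x) = 4·x + 3
  lim(x→∞) f'(x)/g'(x) = lim(x→∞) (6·x^2 + 4·x)/(4·x + 3)
  = ∞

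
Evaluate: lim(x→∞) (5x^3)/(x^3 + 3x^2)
This is an ∞/∞ indeterminate form.

Apply L'Hôpital's rule: differentiate numerator and denominator separately.
  f(x) = 5·x^3   ⇒   f'(x) = 15·x^2
  g(x) = x^3 + 3·x^2   ⇒   g'(x) = 3·x^2 + 6·x
  lim(x→∞) f'(x)/g'(x) = lim(x→∞) (15·x^2)/(3·x^2 + 6·x)
  = 5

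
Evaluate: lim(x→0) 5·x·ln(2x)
This is a 0·∞ indeterminate form.

Rewrite 0·∞ as a quotient (0/0 or ∞/∞ form), then apply L'Hôpital's rule:
  lim(x→0) 5·x·ln(2x) = 0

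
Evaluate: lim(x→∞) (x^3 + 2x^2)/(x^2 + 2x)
This is an ∞/∞ indeterminate form.

Apply L'Hôpital's rule: differentiate numerator and denominator separately.
  f(x) = x^3 + 2·x^2   ⇒   f'(x) = 3·x^2 + 4·x
  g(x) = x^2 + 2·x   ⇒   g'(x) = 2·x + 2
  lim(x→∞) f'(x)/g'(x) = lim(x→∞) (3·x^2 + 4·x)/(2·x + 2)
  = ∞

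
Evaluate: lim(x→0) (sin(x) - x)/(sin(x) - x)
This is a 0/0 indeterminate form.

Apply L'Hôpital's rule: differentiate numerator and denominator separately.
  f(x) = -x + sin(x)   ⇒   f'(x) = cos(x) - 1
  g(x) = -x + sin(x)   ⇒   g'(x) = cos(x) - 1
  lim(x→0) f'(x)/g'(x) = lim(x→0) (cos(x) - 1)/(cos(x) - 1)
  = 1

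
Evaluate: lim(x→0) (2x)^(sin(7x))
This is an exponential indeterminate form.

For exponential indeterminate forms, take the natural log:
  Let L = lim(x→0) (2x)^(sin(7x))
  Then ln(L) = lim(x→0) [exponent × ln(base)]
  Evaluate using L'Hôpital or standard limits, then exponentiate.
  L = 1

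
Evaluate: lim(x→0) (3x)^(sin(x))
This is an exponential indeterminate form.

For exponential indeterminate forms, take the natural log:
  Let L = lim(x→0) (3x)^(sin(x))
  Then ln(L) = lim(x→0) [exponent × ln(base)]
  Evaluate using L'Hôpital or standard limits, then exponentiate.
  L = 1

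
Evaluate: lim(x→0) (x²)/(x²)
This is a 0/0 indeterminate form.

Apply L'Hôpital's rule: differentiate numerator and denominator separately.
  f(x) = x^2   ⇒   f'(x) = 2·x
  g(x) = x^2   ⇒   g'(x) = 2·x
  lim(x→0) f'(x)/g'(x) = lim(x→0) (2·x)/(2·x)
  = 1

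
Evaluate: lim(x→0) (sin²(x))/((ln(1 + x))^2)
This is a 0/0 indeterminate form.

Apply L'Hôpital's rule: differentiate numerator and denominator separately.
  f(x) = sin(x)^2   ⇒   f'(x) = 2·sin(x)·cos(x)
  g(x) = ln(x + 1)^2   ⇒   g'(x) = 2·ln(x + 1)/(x + 1)
  lim(x→0) f'(x)/g'(x) = lim(x→0) (2·sin(x)·cos(x))/(2·ln(x + 1)/(x + 1))
  = 1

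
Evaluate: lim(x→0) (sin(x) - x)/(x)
This is a 0/0 indeterminate form.

Apply L'Hôpital's rule: differentiate numerator and denominator separately.
  f(x) = -x + sin(x)   ⇒   f'(x) = cos(x) - 1
  g(x) = x   ⇒   g'(x) = 1
  lim(x→0) f'(x)/g'(x) = lim(x→0) (cos(x) - 1)/(1)
  = 0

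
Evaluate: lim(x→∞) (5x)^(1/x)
This is an exponential indeterminate form.

For exponential indeterminate forms, take the natural log:
  Let L = lim(x→∞) (5x)^(1/x)
  Then ln(L) = lim(x→∞) [exponent × ln(base)]
  Evaluate using L'Hôpital or standard limits, then exponentiate.
  L = 1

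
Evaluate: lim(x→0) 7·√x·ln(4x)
This is a 0·∞ indeterminate form.

Rewrite 0·∞ as a quotient (0/0 or ∞/∞ form), then apply L'Hôpital's rule:
  lim(x→0) 7·√x·ln(4x) = 0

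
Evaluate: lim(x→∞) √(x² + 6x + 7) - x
This is an ∞-∞ indeterminate form.

Combine fractions or rationalize to convert ∞-∞ to 0/0 form:
  lim(x→∞) √(x² + 6x + 7) - x = 3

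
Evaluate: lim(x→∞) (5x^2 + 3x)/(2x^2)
This is an ∞/∞ indeterminate form.

Apply L'Hôpital's rule: differentiate numerator and denominator separately.
  f(x) = 5·x^2 + 3·x   ⇒   f'(x) = 10·x + 3
  g(x) = 2·x^2   ⇒   g'(x) = 4·x
  lim(x→∞) f'(x)/g'(x) = lim(x→∞) (10·x + 3)/(4·x)
  = 5/2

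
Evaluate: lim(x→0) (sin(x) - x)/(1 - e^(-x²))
This is a 0/0 indeterminate form.

Apply L'Hôpital's rule: differentiate numerator and denominator separately.
  f(x) = -x + sin(x)   ⇒   f'(x) = cos(x) - 1
  g(x) = 1 - e^(-x^2)   ⇒   g'(x) = 2·x·e^(-x^2)
  lim(x→0) f'(x)/g'(x) = lim(x→0) (cos(x) - 1)/(2·x·e^(-x^2))
  = 0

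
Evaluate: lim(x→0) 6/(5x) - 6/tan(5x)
This is an ∞-∞ indeterminate form.

Combine fractions or rationalize to convert ∞-∞ to 0/0 form:
  lim(x→0) 6/(5x) - 6/tan(5x) = 0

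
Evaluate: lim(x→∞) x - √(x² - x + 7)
This is an ∞-∞ indeterminate form.

Combine fractions or rationalize to convert ∞-∞ to 0/0 form:
  lim(x→∞) x - √(x² - x + 7) = 1/2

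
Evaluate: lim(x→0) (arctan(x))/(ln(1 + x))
This is a 0/0 indeterminate form.

Apply L'Hôpital's rule: differentiate numerator and denominator separately.
  f(x) = atan(x)   ⇒   f'(x) = 1/(x^2 + 1)
  g(x) = ln(x + 1)   ⇒   g'(x) = 1/(x + 1)
  lim(x→0) f'(x)/g'(x) = lim(x→0) (1/(x^2 + 1))/(1/(x + 1))
  = 1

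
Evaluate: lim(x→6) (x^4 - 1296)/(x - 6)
This is a standard limit.

Factor or rationalize the expression:
  lim(x→6) (x^4 - 1296)/(x - 6) = 864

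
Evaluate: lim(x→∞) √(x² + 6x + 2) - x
This is an ∞-∞ indeterminate form.

Combine fractions or rationalize to convert ∞-∞ to 0/0 form:
  lim(x→∞) √(x² + 6x + 2) - x = 3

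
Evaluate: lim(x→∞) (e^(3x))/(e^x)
This is an ∞/∞ indeterminate form.

Apply L'Hôpital's rule: differentiate numerator and denominator separately.
  f(x) = e^(3·x)   ⇒   f'(x) = 3·e^(3·x)
  g(x) = e^(x)   ⇒   g'(x) = e^(x)
  lim(x→∞) f'(x)/g'(x) = lim(x→∞) (3·e^(3·x))/(e^(x))
  = ∞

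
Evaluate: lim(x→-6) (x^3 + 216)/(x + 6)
This is a standard limit.

Factor or rationalize the expression:
  lim(x→-6) (x^3 + 216)/(x + 6) = 108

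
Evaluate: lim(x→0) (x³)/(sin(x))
This is a 0/0 indeterminate form.

Apply L'Hôpital's rule: differentiate numerator and denominator separately.
  f(x) = x^3   ⇒   f'(x) = 3·x^2
  g(x) = sin(x)   ⇒   g'(x) = cos(x)
  lim(x→0) f'(x)/g'(x) = lim(x→0) (3·x^2)/(cos(x))
  = 0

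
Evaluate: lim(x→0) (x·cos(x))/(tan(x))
This is a 0/0 indeterminate form.

Apply L'Hôpital's rule: differentiate numerator and denominator separately.
  f(x) = x·cos(x)   ⇒   f'(x) = -x·sin(x) + cos(x)
  g(x) = tan(x)   ⇒   g'(x) = tan(x)^2 + 1
  lim(x→0) f'(x)/g'(x) = lim(x→0) (-x·sin(x) + cos(x))/(tan(x)^2 + 1)
  = 1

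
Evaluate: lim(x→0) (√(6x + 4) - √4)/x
This is a standard limit.

Factor or rationalize the expression:
  lim(x→0) (√(6x + 4) - √4)/x = 3/2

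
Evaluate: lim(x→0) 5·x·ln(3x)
This is a 0·∞ indeterminate form.

Rewrite 0·∞ as a quotient (0/0 or ∞/∞ form), then apply L'Hôpital's rule:
  lim(x→0) 5·x·ln(3x) = 0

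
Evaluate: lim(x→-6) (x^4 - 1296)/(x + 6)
This is a standard limit.

Factor or rationalize the expression:
  lim(x→-6) (x^4 - 1296)/(x + 6) = -864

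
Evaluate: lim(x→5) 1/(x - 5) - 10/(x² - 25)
This is an ∞-∞ indeterminate form.

Combine fractions or rationalize to convert ∞-∞ to 0/0 form:
  lim(x→5) 1/(x - 5) - 10/(x² - 25) = 1/10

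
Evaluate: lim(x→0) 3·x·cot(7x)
This is a 0·∞ indeterminate form.

Rewrite 0·∞ as a quotient (0/0 or ∞/∞ form), then apply L'Hôpital's rule:
  lim(x→0) 3·x·cot(7x) = 3/7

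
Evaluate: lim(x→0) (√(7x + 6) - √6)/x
This is a standard limit.

Factor or rationalize the expression:
  lim(x→0) (√(7x + 6) - √6)/x = 7·sqrt(6)/12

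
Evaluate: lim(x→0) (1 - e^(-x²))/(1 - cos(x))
This is a 0/0 indeterminate form.

Apply L'Hôpital's rule: differentiate numerator and denominator separately.
  f(x) = 1 - e^(-x^2)   ⇒   f'(x) = 2·x·e^(-x^2)
  g(x) = 1 - cos(x)   ⇒   g'(x) = sin(x)
  lim(x→0) f'(x)/g'(x) = lim(x→0) (2·x·e^(-x^2))/(sin(x))
  = 2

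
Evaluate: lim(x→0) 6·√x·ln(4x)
This is a 0·∞ indeterminate form.

Rewrite 0·∞ as a quotient (0/0 or ∞/∞ form), then apply L'Hôpital's rule:
  lim(x→0) 6·√x·ln(4x) = 0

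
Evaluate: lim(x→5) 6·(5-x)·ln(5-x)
This is a 0·∞ indeterminate form.

Rewrite 0·∞ as a quotient (0/0 or ∞/∞ form), then apply L'Hôpital's rule:
  lim(x→5) 6·(5-x)·ln(5-x) = 0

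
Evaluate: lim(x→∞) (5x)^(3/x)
This is an exponential indeterminate form.

For exponential indeterminate forms, take the natural log:
  Let L = lim(x→∞) (5x)^(3/x)
  Then ln(L) = lim(x→∞) [exponent × ln(base)]
  Evaluate using L'Hôpital or standard limits, then exponentiate.
  L = 1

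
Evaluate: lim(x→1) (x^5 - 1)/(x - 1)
This is a standard limit.

Factor or rationalize the expression:
  lim(x→1) (x^5 - 1)/(x - 1) = 5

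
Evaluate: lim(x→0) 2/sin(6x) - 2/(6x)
This is an ∞-∞ indeterminate form.

Combine fractions or rationalize to convert ∞-∞ to 0/0 form:
  lim(x→0) 2/sin(6x) - 2/(6x) = 0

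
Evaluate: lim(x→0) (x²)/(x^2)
This is a 0/0 indeterminate form.

Apply L'Hôpital's rule: differentiate numerator and denominator separately.
  f(x) = x^2   ⇒   f'(x) = 2·x
  g(x) = x^2   ⇒   g'(x) = 2·x
  lim(x→0) f'(x)/g'(x) = lim(x→0) (2·x)/(2·x)
  = 1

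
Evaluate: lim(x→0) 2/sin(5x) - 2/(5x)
This is an ∞-∞ indeterminate form.

Combine fractions or rationalize to convert ∞-∞ to 0/0 form:
  lim(x→0) 2/sin(5x) - 2/(5x) = 0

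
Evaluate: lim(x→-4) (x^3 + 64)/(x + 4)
This is a standard limit.

Factor or rationalize the expression:
  lim(x→-4) (x^3 + 64)/(x + 4) = 48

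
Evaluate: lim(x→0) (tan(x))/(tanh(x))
This is a 0/0 indeterminate form.

Apply L'Hôpital's rule: differentiate numerator and denominator separately.
  f(x) = tan(x)   ⇒   f'(x) = tan(x)^2 + 1
  g(x) = tanh(x)   ⇒   g'(x) = 1 - tanh(x)^2
  lim(x→0) f'(x)/g'(x) = lim(x→0) (tan(x)^2 + 1)/(1 - tanh(x)^2)
  = 1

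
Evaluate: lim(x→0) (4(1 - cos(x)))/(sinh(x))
This is a 0/0 indeterminate form.

Apply L'Hôpital's rule: differentiate numerator and denominator separately.
  f(x) = 4 - 4·cos(x)   ⇒   f'(x) = 4·sin(x)
  g(x) = sinh(x)   ⇒   g'(x) = cosh(x)
  lim(x→0) f'(x)/g'(x) = lim(x→0) (4·sin(x))/(cosh(x))
  = 0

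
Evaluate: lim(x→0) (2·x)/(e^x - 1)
This is a 0/0 indeterminate form.

Apply L'Hôpital's rule: differentiate numerator and denominator separately.
  f(x) = 2·x   ⇒   f'(x) = 2
  g(x) = e^(x) - 1   ⇒   g'(x) = e^(x)
  lim(x→0) f'(x)/g'(x) = lim(x→0) (2)/(e^(x))
  = 2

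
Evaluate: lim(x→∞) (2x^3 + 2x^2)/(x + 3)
This is an ∞/∞ indeterminate form.

Apply L'Hôpital's rule: differentiate numerator and denominator separately.
  f(x) = 2·x^3 + 2·x^2   ⇒   f'(x) = 6·x^2 + 4·x
  g(x) = x + 3   ⇒   g'(x) = 1
  lim(x→∞) f'(x)/g'(x) = lim(x→∞) (6·x^2 + 4·x)/(1)
  = ∞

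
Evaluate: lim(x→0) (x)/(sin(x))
This is a 0/0 indeterminate form.

Apply L'Hôpital's rule: differentiate numerator and denominator separately.
  f(x) = x   ⇒   f'(x) = 1
  g(x) = sin(x)   ⇒   g'(x) = cos(x)
  lim(x→0) f'(x)/g'(x) = lim(x→0) (1)/(cos(x))
  = 1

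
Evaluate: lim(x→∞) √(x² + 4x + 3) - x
This is an ∞-∞ indeterminate form.

Combine fractions or rationalize to convert ∞-∞ to 0/0 form:
  lim(x→∞) √(x² + 4x + 3) - x = 2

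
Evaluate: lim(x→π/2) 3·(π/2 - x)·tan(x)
This is a 0·∞ indeterminate form.

Rewrite 0·∞ as a quotient (0/0 or ∞/∞ form), then apply L'Hôpital's rule:
  lim(x→π/2) 3·(π/2 - x)·tan(x) = 3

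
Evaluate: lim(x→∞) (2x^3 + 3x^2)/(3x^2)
This is an ∞/∞ indeterminate form.

Apply L'Hôpital's rule: differentiate numerator and denominator separately.
  f(x) = 2·x^3 + 3·x^2   ⇒   f'(x) = 6·x^2 + 6·x
  g(x) = 3·x^2   ⇒   g'(x) = 6·x
  lim(x→∞) f'(x)/g'(x) = lim(x→∞) (6·x^2 + 6·x)/(6·x)
  = ∞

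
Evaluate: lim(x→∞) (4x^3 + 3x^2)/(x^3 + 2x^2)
This is an ∞/∞ indeterminate form.

Apply L'Hôpital's rule: differentiate numerator and denominator separately.
  f(x) = 4·x^3 + 3·x^2   ⇒   f'(x) = 12·x^2 + 6·x
  g(x) = x^3 + 2·x^2   ⇒   g'(x) = 3·x^2 + 4·x
  lim(x→∞) f'(x)/g'(x) = lim(x→∞) (12·x^2 + 6·x)/(3·x^2 + 4·x)
  = 4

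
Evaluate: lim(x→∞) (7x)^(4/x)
This is an exponential indeterminate form.

For exponential indeterminate forms, take the natural log:
  Let L = lim(x→∞) (7x)^(4/x)
  Then ln(L) = lim(x→∞) [exponent × ln(base)]
  Evaluate using L'Hôpital or standard limits, then exponentiate.
  L = 1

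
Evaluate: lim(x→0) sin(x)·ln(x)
This is a 0·∞ indeterminate form.

Rewrite 0·∞ as a quotient (0/0 or ∞/∞ form), then apply L'Hôpital's rule:
  lim(x→0) sin(x)·ln(x) = 0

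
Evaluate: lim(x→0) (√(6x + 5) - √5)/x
This is a standard limit.

Factor or rationalize the expression:
  lim(x→0) (√(6x + 5) - √5)/x = 3·sqrt(5)/5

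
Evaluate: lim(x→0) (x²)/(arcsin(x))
This is a 0/0 indeterminate form.

Apply L'Hôpital's rule: differentiate numerator and denominator separately.
  f(x) = x^2   ⇒   f'(x) = 2·x
  g(x) = asin(x)   ⇒   g'(x) = 1/sqrt(1 - x^2)
  lim(x→0) f'(x)/g'(x) = lim(x→0) (2·x)/(1/sqrt(1 - x^2))
  = 0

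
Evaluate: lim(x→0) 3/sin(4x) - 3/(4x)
This is an ∞-∞ indeterminate form.

Combine fractions or rationalize to convert ∞-∞ to 0/0 form:
  lim(x→0) 3/sin(4x) - 3/(4x) = 0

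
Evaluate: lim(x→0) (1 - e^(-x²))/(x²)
This is a 0/0 indeterminate form.

Apply L'Hôpital's rule: differentiate numerator and denominator separately.
  f(x) = 1 - e^(-x^2)   ⇒   f'(x) = 2·x·e^(-x^2)
  g(x) = x^2   ⇒   g'(x) = 2·x
  lim(x→0) f'(x)/g'(x) = lim(x→0) (2·x·e^(-x^2))/(2·x)
  = 1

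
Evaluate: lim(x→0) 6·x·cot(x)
This is a 0·∞ indeterminate form.

Rewrite 0·∞ as a quotient (0/0 or ∞/∞ form), then apply L'Hôpital's rule:
  lim(x→0) 6·x·cot(x) = 6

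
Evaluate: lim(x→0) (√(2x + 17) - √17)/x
This is a standard limit.

Factor or rationalize the expression:
  lim(x→0) (√(2x + 17) - √17)/x = sqrt(17)/17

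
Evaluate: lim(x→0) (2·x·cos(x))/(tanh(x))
This is a 0/0 indeterminate form.

Apply L'Hôpital's rule: differentiate numerator and denominator separately.
  f(x) = 2·x·cos(x)   ⇒   f'(x) = -2·x·sin(x) + 2·cos(x)
  g(x) = tanh(x)   ⇒   g'(x) = 1 - tanh(x)^2
  lim(x→0) f'(x)/g'(x) = lim(x→0) (-2·x·sin(x) + 2·cos(x))/(1 - tanh(x)^2)
  = 2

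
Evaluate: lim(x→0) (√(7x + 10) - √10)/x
This is a standard limit.

Factor or rationalize the expression:
  lim(x→0) (√(7x + 10) - √10)/x = 7·sqrt(10)/20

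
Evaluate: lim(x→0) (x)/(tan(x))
This is a 0/0 indeterminate form.

Apply L'Hôpital's rule: differentiate numerator and denominator separately.
  f(x) = x   ⇒   f'(x) = 1
  g(x) = tan(x)   ⇒   g'(x) = tan(x)^2 + 1
  lim(x→0) f'(x)/g'(x) = lim(x→0) (1)/(tan(x)^2 + 1)
  = 1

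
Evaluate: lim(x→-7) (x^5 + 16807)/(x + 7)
This is a standard limit.

Factor or rationalize the expression:
  lim(x→-7) (x^5 + 16807)/(x + 7) = 12005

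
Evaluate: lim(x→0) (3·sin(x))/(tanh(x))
This is a 0/0 indeterminate form.

Apply L'Hôpital's rule: differentiate numerator and denominator separately.
  f(x) = 3·sin(x)   ⇒   f'(x) = 3·cos(x)
  g(x) = tanh(x)   ⇒   g'(x) = 1 - tanh(x)^2
  lim(x→0) f'(x)/g'(x) = lim(x→0) (3·cos(x))/(1 - tanh(x)^2)
  = 3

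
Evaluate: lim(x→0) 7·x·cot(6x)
This is a 0·∞ indeterminate form.

Rewrite 0·∞ as a quotient (0/0 or ∞/∞ form), then apply L'Hôpital's rule:
  lim(x→0) 7·x·cot(6x) = 7/6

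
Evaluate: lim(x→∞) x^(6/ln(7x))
This is an exponential indeterminate form.

For exponential indeterminate forms, take the natural log:
  Let L = lim(x→∞) x^(6/ln(7x))
  Then ln(L) = lim(x→∞) [exponent × ln(base)]
  Evaluate using L'Hôpital or standard limits, then exponentiate.
  L = e^(6)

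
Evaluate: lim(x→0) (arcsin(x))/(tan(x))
This is a 0/0 indeterminate form.

Apply L'Hôpital's rule: differentiate numerator and denominator separately.
  f(x) = asin(x)   ⇒   f'(x) = 1/sqrt(1 - x^2)
  g(x) = tan(x)   ⇒   g'(x) = tan(x)^2 + 1
  lim(x→0) f'(x)/g'(x) = lim(x→0) (1/sqrt(1 - x^2))/(tan(x)^2 + 1)
  = 1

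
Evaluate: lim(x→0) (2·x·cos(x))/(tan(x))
This is a 0/0 indeterminate form.

Apply L'Hôpital's rule: differentiate numerator and denominator separately.
  f(x) = 2·x·cos(x)   ⇒   f'(x) = -2·x·sin(x) + 2·cos(x)
  g(x) = tan(x)   ⇒   g'(x) = tan(x)^2 + 1
  lim(x→0) f'(x)/g'(x) = lim(x→0) (-2·x·sin(x) + 2·cos(x))/(tan(x)^2 + 1)
  = 2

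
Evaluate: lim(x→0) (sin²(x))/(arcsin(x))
This is a 0/0 indeterminate form.

Apply L'Hôpital's rule: differentiate numerator and denominator separately.
  f(x) = sin(x)^2   ⇒   f'(x) = 2·sin(x)·cos(x)
  g(x) = asin(x)   ⇒   g'(x) = 1/sqrt(1 - x^2)
  lim(x→0) f'(x)/g'(x) = lim(x→0) (2·sin(x)·cos(x))/(1/sqrt(1 - x^2))
  = 0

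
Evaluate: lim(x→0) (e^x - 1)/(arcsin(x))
This is a 0/0 indeterminate form.

Apply L'Hôpital's rule: differentiate numerator and denominator separately.
  f(x) = e^(x) - 1   ⇒   f'(x) = e^(x)
  g(x) = asin(x)   ⇒   g'(x) = 1/sqrt(1 - x^2)
  lim(x→0) f'(x)/g'(x) = lim(x→0) (e^(x))/(1/sqrt(1 - x^2))
  = 1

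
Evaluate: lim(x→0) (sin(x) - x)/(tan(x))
This is a 0/0 indeterminate form.

Apply L'Hôpital's rule: differentiate numerator and denominator separately.
  f(x) = -x + sin(x)   ⇒   f'(x) = cos(x) - 1
  g(x) = tan(x)   ⇒   g'(x) = tan(x)^2 + 1
  lim(x→0) f'(x)/g'(x) = lim(x→0) (cos(x) - 1)/(tan(x)^2 + 1)
  = 0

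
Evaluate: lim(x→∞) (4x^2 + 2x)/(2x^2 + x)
This is an ∞/∞ indeterminate form.

Apply L'Hôpital's rule: differentiate numerator and denominator separately.
  f(x) = 4·x^2 + 2·x   ⇒   f'(x) = 8·x + 2
  g(x) = 2·x^2 + x   ⇒   g'(x) = 4·x + 1
  lim(x→∞) f'(x)/g'(x) = lim(x→∞) (8·x + 2)/(4·x + 1)
  = 2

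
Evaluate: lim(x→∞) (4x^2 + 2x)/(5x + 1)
This is an ∞/∞ indeterminate form.

Apply L'Hôpital's rule: differentiate numerator and denominator separately.
  f(x) = 4·x^2 + 2·x   ⇒   f'(x) = 8·x + 2
  g(x) = 5·x + 1   ⇒   g'(x) = 5
  lim(x→∞) f'(x)/g'(x) = lim(x→∞) (8·x + 2)/(5)
  = ∞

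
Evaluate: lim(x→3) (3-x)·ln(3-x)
This is a 0·∞ indeterminate form.

Rewrite 0·∞ as a quotient (0/0 or ∞/∞ form), then apply L'Hôpital's rule:
  lim(x→3) (3-x)·ln(3-x) = 0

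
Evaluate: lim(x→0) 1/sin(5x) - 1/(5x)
This is an ∞-∞ indeterminate form.

Combine fractions or rationalize to convert ∞-∞ to 0/0 form:
  lim(x→0) 1/sin(5x) - 1/(5x) = 0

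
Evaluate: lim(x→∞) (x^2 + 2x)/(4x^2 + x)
This is an ∞/∞ indeterminate form.

Apply L'Hôpital's rule: differentiate numerator and denominator separately.
  f(x) = x^2 + 2·x   ⇒   f'(x) = 2·x + 2
  g(x) = 4·x^2 + x   ⇒   g'(x) = 8·x + 1
  lim(x→∞) f'(x)/g'(x) = lim(x→∞) (2·x + 2)/(8·x + 1)
  = 1/4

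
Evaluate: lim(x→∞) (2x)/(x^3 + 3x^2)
This is an ∞/∞ indeterminate form.

Apply L'Hôpital's rule: differentiate numerator and denominator separately.
  f(x) = 2·x   ⇒   f'(x) = 2
  g(x) = x^3 + 3·x^2   ⇒   g'(x) = 3·x^2 + 6·x
  lim(x→∞) f'(x)/g'(x) = lim(x→∞) (2)/(3·x^2 + 6·x)
  = 0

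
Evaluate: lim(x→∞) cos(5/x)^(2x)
This is an exponential indeterminate form.

For exponential indeterminate forms, take the natural log:
  Let L = lim(x→∞) cos(5/x)^(2x)
  Then ln(L) = lim(x→∞) [exponent × ln(base)]
  Evaluate using L'Hôpital or standard limits, then exponentiate.
  L = 1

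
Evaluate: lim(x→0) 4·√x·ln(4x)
This is a 0·∞ indeterminate form.

Rewrite 0·∞ as a quotient (0/0 or ∞/∞ form), then apply L'Hôpital's rule:
  lim(x→0) 4·√x·ln(4x) = 0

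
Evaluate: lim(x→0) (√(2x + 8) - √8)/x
This is a standard limit.

Factor or rationalize the expression:
  lim(x→0) (√(2x + 8) - √8)/x = sqrt(2)/4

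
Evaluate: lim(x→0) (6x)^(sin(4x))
This is an exponential indeterminate form.

For exponential indeterminate forms, take the natural log:
  Let L = lim(x→0) (6x)^(sin(4x))
  Then ln(L) = lim(x→0) [exponent × ln(base)]
  Evaluate using L'Hôpital or standard limits, then exponentiate.
  L = 1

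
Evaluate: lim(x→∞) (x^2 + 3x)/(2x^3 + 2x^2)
This is an ∞/∞ indeterminate form.

Apply L'Hôpital's rule: differentiate numerator and denominator separately.
  f(x) = x^2 + 3·x   ⇒   f'(x) = 2·x + 3
  g(x) = 2·x^3 + 2·x^2   ⇒   g'(x) = 6·x^2 + 4·x
  lim(x→∞) f'(x)/g'(x) = lim(x→∞) (2·x + 3)/(6·x^2 + 4·x)
  = 0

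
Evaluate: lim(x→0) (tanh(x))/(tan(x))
This is a 0/0 indeterminate form.

Apply L'Hôpital's rule: differentiate numerator and denominator separately.
  f(x) = tanh(x)   ⇒   f'(x) = 1 - tanh(x)^2
  g(x) = tan(x)   ⇒   g'(x) = tan(x)^2 + 1
  lim(x→0) f'(x)/g'(x) = lim(x→0) (1 - tanh(x)^2)/(tan(x)^2 + 1)
  = 1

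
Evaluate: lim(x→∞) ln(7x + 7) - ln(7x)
This is an ∞-∞ indeterminate form.

Combine fractions or rationalize to convert ∞-∞ to 0/0 form:
  lim(x→∞) ln(7x + 7) - ln(7x) = 0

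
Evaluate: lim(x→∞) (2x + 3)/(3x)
This is an ∞/∞ indeterminate form.

Apply L'Hôpital's rule: differentiate numerator and denominator separately.
  f(x) = 2·x + 3   ⇒   f'(x) = 2
  g(x) = 3·x   ⇒   g'(x) = 3
  lim(x→∞) f'(x)/g'(x) = lim(x→∞) (2)/(3)
  = 2/3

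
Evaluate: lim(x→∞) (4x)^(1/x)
This is an exponential indeterminate form.

For exponential indeterminate forms, take the natural log:
  Let L = lim(x→∞) (4x)^(1/x)
  Then ln(L) = lim(x→∞) [exponent × ln(base)]
  Evaluate using L'Hôpital or standard limits, then exponentiate.
  L = 1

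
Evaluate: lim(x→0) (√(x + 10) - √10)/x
This is a standard limit.

Factor or rationalize the expression:
  lim(x→0) (√(x + 10) - √10)/x = sqrt(10)/20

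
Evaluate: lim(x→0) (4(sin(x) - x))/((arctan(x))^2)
This is a 0/0 indeterminate form.

Apply L'Hôpital's rule: differentiate numerator and denominator separately.
  f(x) = -4·x + 4·sin(x)   ⇒   f'(x) = 4·cos(x) - 4
  g(x) = atan(x)^2   ⇒   g'(x) = 2·atan(x)/(x^2 + 1)
  lim(x→0) f'(x)/g'(x) = lim(x→0) (4·cos(x) - 4)/(2·atan(x)/(x^2 + 1))
  = 0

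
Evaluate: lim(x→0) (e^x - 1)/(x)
This is a 0/0 indeterminate form.

Apply L'Hôpital's rule: differentiate numerator and denominator separately.
  f(x) = e^(x) - 1   ⇒   f'(x) = e^(x)
  g(x) = x   ⇒   g'(x) = 1
  lim(x→0) f'(x)/g'(x) = lim(x→0) (e^(x))/(1)
  = 1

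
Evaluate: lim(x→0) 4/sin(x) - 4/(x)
This is an ∞-∞ indeterminate form.

Combine fractions or rationalize to convert ∞-∞ to 0/0 form:
  lim(x→0) 4/sin(x) - 4/(x) = 0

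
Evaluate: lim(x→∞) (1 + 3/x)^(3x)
This is an exponential indeterminate form.

For exponential indeterminate forms, take the natural log:
  Let L = lim(x→∞) (1 + 3/x)^(3x)
  Then ln(L) = lim(x→∞) [exponent × ln(base)]
  Evaluate using L'Hôpital or standard limits, then exponentiate.
  L = e^(9)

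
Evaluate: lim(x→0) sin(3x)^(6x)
This is an exponential indeterminate form.

For exponential indeterminate forms, take the natural log:
  Let L = lim(x→0) sin(3x)^(6x)
  Then ln(L) = lim(x→0) [exponent × ln(base)]
  Evaluate using L'Hôpital or standard limits, then exponentiate.
  L = 1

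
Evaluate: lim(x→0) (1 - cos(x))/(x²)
This is a 0/0 indeterminate form.

Apply L'Hôpital's rule: differentiate numerator and denominator separately.
  f(x) = 1 - cos(x)   ⇒   f'(x) = sin(x)
  g(x) = x^2   ⇒   g'(x) = 2·x
  lim(x→0) f'(x)/g'(x) = lim(x→0) (sin(x))/(2·x)
  = 1/2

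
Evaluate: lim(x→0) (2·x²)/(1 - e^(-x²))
This is a 0/0 indeterminate form.

Apply L'Hôpital's rule: differentiate numerator and denominator separately.
  f(x) = 2·x^2   ⇒   f'(x) = 4·x
  g(x) = 1 - e^(-x^2)   ⇒   g'(x) = 2·x·e^(-x^2)
  lim(x→0) f'(x)/g'(x) = lim(x→0) (4·x)/(2·x·e^(-x^2))
  = 2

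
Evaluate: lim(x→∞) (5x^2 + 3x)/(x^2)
This is an ∞/∞ indeterminate form.

Apply L'Hôpital's rule: differentiate numerator and denominator separately.
  f(x) = 5·x^2 + 3·x   ⇒   f'(x) = 10·x + 3
  g(x) = x^2   ⇒   g'(x) = 2·x
  lim(x→∞) f'(x)/g'(x) = lim(x→∞) (10·x + 3)/(2·x)
  = 5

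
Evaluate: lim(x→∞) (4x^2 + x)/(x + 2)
This is an ∞/∞ indeterminate form.

Apply L'Hôpital's rule: differentiate numerator and denominator separately.
  f(x) = 4·x^2 + x   ⇒   f'(x) = 8·x + 1
  g(x) = x + 2   ⇒   g'(x) = 1
  lim(x→∞) f'(x)/g'(x) = lim(x→∞) (8·x + 1)/(1)
  = ∞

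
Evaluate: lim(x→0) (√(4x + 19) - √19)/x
This is a standard limit.

Factor or rationalize the expression:
  lim(x→0) (√(4x + 19) - √19)/x = 2·sqrt(19)/19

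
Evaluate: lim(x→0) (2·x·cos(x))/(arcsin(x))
This is a 0/0 indeterminate form.

Apply L'Hôpital's rule: differentiate numerator and denominator separately.
  f(x) = 2·x·cos(x)   ⇒   f'(x) = -2·x·sin(x) + 2·cos(x)
  g(x) = asin(x)   ⇒   g'(x) = 1/sqrt(1 - x^2)
  lim(x→0) f'(x)/g'(x) = lim(x→0) (-2·x·sin(x) + 2·cos(x))/(1/sqrt(1 - x^2))
  = 2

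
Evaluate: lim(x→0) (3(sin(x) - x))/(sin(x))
This is a 0/0 indeterminate form.

Apply L'Hôpital's rule: differentiate numerator and denominator separately.
  f(x) = -3·x + 3·sin(x)   ⇒   f'(x) = 3·cos(x) - 3
  g(x) = sin(x)   ⇒   g'(x) = cos(x)
  lim(x→0) f'(x)/g'(x) = lim(x→0) (3·cos(x) - 3)/(cos(x))
  = 0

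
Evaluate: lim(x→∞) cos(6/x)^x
This is an exponential indeterminate form.

For exponential indeterminate forms, take the natural log:
  Let L = lim(x→∞) cos(6/x)^x
  Then ln(L) = lim(x→∞) [exponent × ln(base)]
  Evaluate using L'Hôpital or standard limits, then exponentiate.
  L = 1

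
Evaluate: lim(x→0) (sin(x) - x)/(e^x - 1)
This is a 0/0 indeterminate form.

Apply L'Hôpital's rule: differentiate numerator and denominator separately.
  f(x) = -x + sin(x)   ⇒   f'(x) = cos(x) - 1
  g(x) = e^(x) - 1   ⇒   g'(x) = e^(x)
  lim(x→0) f'(x)/g'(x) = lim(x→0) (cos(x) - 1)/(e^(x))
  = 0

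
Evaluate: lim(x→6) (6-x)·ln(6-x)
This is a 0·∞ indeterminate form.

Rewrite 0·∞ as a quotient (0/0 or ∞/∞ form), then apply L'Hôpital's rule:
  lim(x→6) (6-x)·ln(6-x) = 0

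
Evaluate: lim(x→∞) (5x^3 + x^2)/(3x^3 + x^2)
This is an ∞/∞ indeterminate form.

Apply L'Hôpital's rule: differentiate numerator and denominator separately.
  f(x) = 5·x^3 + x^2   ⇒   f'(x) = 15·x^2 + 2·x
  g(x) = 3·x^3 + x^2   ⇒   g'(x) = 9·x^2 + 2·x
  lim(x→∞) f'(x)/g'(x) = lim(x→∞) (15·x^2 + 2·x)/(9·x^2 + 2·x)
  = 5/3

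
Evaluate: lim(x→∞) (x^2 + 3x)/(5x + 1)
This is an ∞/∞ indeterminate form.

Apply L'Hôpital's rule: differentiate numerator and denominator separately.
  f(x) = x^2 + 3·x   ⇒   f'(x) = 2·x + 3
  g(x) = 5·x + 1   ⇒   g'(x) = 5
  lim(x→∞) f'(x)/g'(x) = lim(x→∞) (2·x + 3)/(5)
  = ∞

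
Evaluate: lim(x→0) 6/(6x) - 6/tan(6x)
This is an ∞-∞ indeterminate form.

Combine fractions or rationalize to convert ∞-∞ to 0/0 form:
  lim(x→0) 6/(6x) - 6/tan(6x) = 0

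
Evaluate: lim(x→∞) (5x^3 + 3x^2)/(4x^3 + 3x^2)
This is an ∞/∞ indeterminate form.

Apply L'Hôpital's rule: differentiate numerator and denominator separately.
  f(x) = 5·x^3 + 3·x^2   ⇒   f'(x) = 15·x^2 + 6·x
  g(x) = 4·x^3 + 3·x^2   ⇒   g'(x) = 12·x^2 + 6·x
  lim(x→∞) f'(x)/g'(x) = lim(x→∞) (15·x^2 + 6·x)/(12·x^2 + 6·x)
  = 5/4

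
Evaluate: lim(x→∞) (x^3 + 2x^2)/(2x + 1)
This is an ∞/∞ indeterminate form.

Apply L'Hôpital's rule: differentiate numerator and denominator separately.
  f(x) = x^3 + 2·x^2   ⇒   f'(x) = 3·x^2 + 4·x
  g(x) = 2·x + 1   ⇒   g'(x) = 2
  lim(x→∞) f'(x)/g'(x) = lim(x→∞) (3·x^2 + 4·x)/(2)
  = ∞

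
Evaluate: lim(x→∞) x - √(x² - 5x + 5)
This is an ∞-∞ indeterminate form.

Combine fractions or rationalize to convert ∞-∞ to 0/0 form:
  lim(x→∞) x - √(x² - 5x + 5) = 5/2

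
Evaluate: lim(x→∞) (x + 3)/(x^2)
This is an ∞/∞ indeterminate form.

Apply L'Hôpital's rule: differentiate numerator and denominator separately.
  f(x) = x + 3   ⇒   f'(x) = 1
  g(x) = x^2   ⇒   g'(x) = 2·x
  lim(x→∞) f'(x)/g'(x) = lim(x→∞) (1)/(2·x)
  = 0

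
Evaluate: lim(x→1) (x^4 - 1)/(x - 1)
This is a standard limit.

Factor or rationalize the expression:
  lim(x→1) (x^4 - 1)/(x - 1) = 4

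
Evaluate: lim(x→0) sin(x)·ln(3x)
This is a 0·∞ indeterminate form.

Rewrite 0·∞ as a quotient (0/0 or ∞/∞ form), then apply L'Hôpital's rule:
  lim(x→0) sin(x)·ln(3x) = 0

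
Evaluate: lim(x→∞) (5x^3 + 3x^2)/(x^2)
This is an ∞/∞ indeterminate form.

Apply L'Hôpital's rule: differentiate numerator and denominator separately.
  f(x) = 5·x^3 + 3·x^2   ⇒   f'(x) = 15·x^2 + 6·x
  g(x) = x^2   ⇒   g'(x) = 2·x
  lim(x→∞) f'(x)/g'(x) = lim(x→∞) (15·x^2 + 6·x)/(2·x)
  = ∞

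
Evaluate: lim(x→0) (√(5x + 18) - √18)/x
This is a standard limit.

Factor or rationalize the expression:
  lim(x→0) (√(5x + 18) - √18)/x = 5·sqrt(2)/12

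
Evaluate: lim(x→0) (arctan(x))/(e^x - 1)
This is a 0/0 indeterminate form.

Apply L'Hôpital's rule: differentiate numerator and denominator separately.
  f(x) = atan(x)   ⇒   f'(x) = 1/(x^2 + 1)
  g(x) = e^(x) - 1   ⇒   g'(x) = e^(x)
  lim(x→0) f'(x)/g'(x) = lim(x→0) (1/(x^2 + 1))/(e^(x))
  = 1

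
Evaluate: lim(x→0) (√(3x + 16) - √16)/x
This is a standard limit.

Factor or rationalize the expression:
  lim(x→0) (√(3x + 16) - √16)/x = 3/8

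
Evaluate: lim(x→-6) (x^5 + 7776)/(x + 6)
This is a standard limit.

Factor or rationalize the expression:
  lim(x→-6) (x^5 + 7776)/(x + 6) = 6480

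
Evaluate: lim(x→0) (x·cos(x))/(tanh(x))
This is a 0/0 indeterminate form.

Apply L'Hôpital's rule: differentiate numerator and denominator separately.
  f(x) = x·cos(x)   ⇒   f'(x) = -x·sin(x) + cos(x)
  g(x) = tanh(x)   ⇒   g'(x) = 1 - tanh(x)^2
  lim(x→0) f'(x)/g'(x) = lim(x→0) (-x·sin(x) + cos(x))/(1 - tanh(x)^2)
  = 1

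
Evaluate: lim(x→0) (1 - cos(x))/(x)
This is a 0/0 indeterminate form.

Apply L'Hôpital's rule: differentiate numerator and denominator separately.
  f(x) = 1 - cos(x)   ⇒   f'(x) = sin(x)
  g(x) = x   ⇒   g'(x) = 1
  lim(x→0) f'(x)/g'(x) = lim(x→0) (sin(x))/(1)
  = 0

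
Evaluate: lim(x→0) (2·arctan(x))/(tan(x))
This is a 0/0 indeterminate form.

Apply L'Hôpital's rule: differentiate numerator and denominator separately.
  f(x) = 2·atan(x)   ⇒   f'(x) = 2/(x^2 + 1)
  g(x) = tan(x)   ⇒   g'(x) = tan(x)^2 + 1
  lim(x→0) f'(x)/g'(x) = lim(x→0) (2/(x^2 + 1))/(tan(x)^2 + 1)
  = 2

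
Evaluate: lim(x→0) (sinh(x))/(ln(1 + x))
This is a 0/0 indeterminate form.

Apply L'Hôpital's rule: differentiate numerator and denominator separately.
  f(x) = sinh(x)   ⇒   f'(x) = cosh(x)
  g(x) = ln(x + 1)   ⇒   g'(x) = 1/(x + 1)
  lim(x→0) f'(x)/g'(x) = lim(x→0) (cosh(x))/(1/(x + 1))
  = 1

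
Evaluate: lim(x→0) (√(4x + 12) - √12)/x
This is a standard limit.

Factor or rationalize the expression:
  lim(x→0) (√(4x + 12) - √12)/x = sqrt(3)/3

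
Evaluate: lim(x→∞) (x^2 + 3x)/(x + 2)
This is an ∞/∞ indeterminate form.

Apply L'Hôpital's rule: differentiate numerator and denominator separately.
  f(x) = x^2 + 3·x   ⇒   f'(x) = 2·x + 3
  g(x) = x + 2   ⇒   g'(x) = 1
  lim(x→∞) f'(x)/g'(x) = lim(x→∞) (2·x + 3)/(1)
  = ∞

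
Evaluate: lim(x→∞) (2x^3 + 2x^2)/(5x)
This is an ∞/∞ indeterminate form.

Apply L'Hôpital's rule: differentiate numerator and denominator separately.
  f(x) = 2·x^3 + 2·x^2   ⇒   f'(x) = 6·x^2 + 4·x
  g(x) = 5·x   ⇒   g'(x) = 5
  lim(x→∞) f'(x)/g'(x) = lim(x→∞) (6·x^2 + 4·x)/(5)
  = ∞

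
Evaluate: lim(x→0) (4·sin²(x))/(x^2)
This is a 0/0 indeterminate form.

Apply L'Hôpital's rule: differentiate numerator and denominator separately.
  f(x) = 4·sin(x)^2   ⇒   f'(x) = 8·sin(x)·cos(x)
  g(x) = x^2   ⇒   g'(x) = 2·x
  lim(x→0) f'(x)/g'(x) = lim(x→0) (8·sin(x)·cos(x))/(2·x)
  = 4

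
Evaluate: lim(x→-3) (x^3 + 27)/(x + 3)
This is a standard limit.

Factor or rationalize the expression:
  lim(x→-3) (x^3 + 27)/(x + 3) = 27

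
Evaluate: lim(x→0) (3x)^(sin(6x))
This is an exponential indeterminate form.

For exponential indeterminate forms, take the natural log:
  Let L = lim(x→0) (3x)^(sin(6x))
  Then ln(L) = lim(x→0) [exponent × ln(base)]
  Evaluate using L'Hôpital or standard limits, then exponentiate.
  L = 1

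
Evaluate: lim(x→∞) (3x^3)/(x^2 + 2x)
This is an ∞/∞ indeterminate form.

Apply L'Hôpital's rule: differentiate numerator and denominator separately.
  f(x) = 3·x^3   ⇒   f'(x) = 9·x^2
  g(x) = x^2 + 2·x   ⇒   g'(x) = 2·x + 2
  lim(x→∞) f'(x)/g'(x) = lim(x→∞) (9·x^2)/(2·x + 2)
  = ∞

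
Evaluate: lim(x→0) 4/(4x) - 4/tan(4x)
This is an ∞-∞ indeterminate form.

Combine fractions or rationalize to convert ∞-∞ to 0/0 form:
  lim(x→0) 4/(4x) - 4/tan(4x) = 0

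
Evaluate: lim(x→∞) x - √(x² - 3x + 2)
This is an ∞-∞ indeterminate form.

Combine fractions or rationalize to convert ∞-∞ to 0/0 form:
  lim(x→∞) x - √(x² - 3x + 2) = 3/2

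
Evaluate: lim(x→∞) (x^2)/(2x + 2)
This is an ∞/∞ indeterminate form.

Apply L'Hôpital's rule: differentiate numerator and denominator separately.
  f(x) = x^2   ⇒   f'(x) = 2·x
  g(x) = 2·x + 2   ⇒   g'(x) = 2
  lim(x→∞) f'(x)/g'(x) = lim(x→∞) (2·x)/(2)
  = ∞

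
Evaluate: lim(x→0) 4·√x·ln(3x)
This is a 0·∞ indeterminate form.

Rewrite 0·∞ as a quotient (0/0 or ∞/∞ form), then apply L'Hôpital's rule:
  lim(x→0) 4·√x·ln(3x) = 0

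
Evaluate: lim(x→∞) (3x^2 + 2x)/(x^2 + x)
This is an ∞/∞ indeterminate form.

Apply L'Hôpital's rule: differentiate numerator and denominator separately.
  f(x) = 3·x^2 + 2·x   ⇒   f'(x) = 6·x + 2
  g(x) = x^2 + x   ⇒   g'(x) = 2·x + 1
  lim(x→∞) f'(x)/g'(x) = lim(x→∞) (6·x + 2)/(2·x + 1)
  = 3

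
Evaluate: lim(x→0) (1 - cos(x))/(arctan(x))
This is a 0/0 indeterminate form.

Apply L'Hôpital's rule: differentiate numerator and denominator separately.
  f(x) = 1 - cos(x)   ⇒   f'(x) = sin(x)
  g(x) = atan(x)   ⇒   g'(x) = 1/(x^2 + 1)
  lim(x→0) f'(x)/g'(x) = lim(x→0) (sin(x))/(1/(x^2 + 1))
  = 0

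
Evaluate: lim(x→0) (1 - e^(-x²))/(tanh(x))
This is a 0/0 indeterminate form.

Apply L'Hôpital's rule: differentiate numerator and denominator separately.
  f(x) = 1 - e^(-x^2)   ⇒   f'(x) = 2·x·e^(-x^2)
  g(x) = tanh(x)   ⇒   g'(x) = 1 - tanh(x)^2
  lim(x→0) f'(x)/g'(x) = lim(x→0) (2·x·e^(-x^2))/(1 - tanh(x)^2)
  = 0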